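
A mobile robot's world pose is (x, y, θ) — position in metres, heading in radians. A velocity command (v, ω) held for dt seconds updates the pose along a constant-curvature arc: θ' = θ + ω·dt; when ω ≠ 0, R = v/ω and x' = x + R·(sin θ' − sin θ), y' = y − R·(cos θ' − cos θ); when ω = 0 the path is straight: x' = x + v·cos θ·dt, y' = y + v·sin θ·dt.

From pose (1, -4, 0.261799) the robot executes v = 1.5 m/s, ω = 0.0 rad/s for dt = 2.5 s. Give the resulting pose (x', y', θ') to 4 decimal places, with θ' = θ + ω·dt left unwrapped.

θ' = 0.2618 + 0.0·2.5 = 0.2618
ω = 0 → straight: x' = 1 + 1.5·cos(0.2618)·2.5 = 4.6222
y' = -4 + 1.5·sin(0.2618)·2.5 = -3.0294

(4.6222, -3.0294, 0.2618)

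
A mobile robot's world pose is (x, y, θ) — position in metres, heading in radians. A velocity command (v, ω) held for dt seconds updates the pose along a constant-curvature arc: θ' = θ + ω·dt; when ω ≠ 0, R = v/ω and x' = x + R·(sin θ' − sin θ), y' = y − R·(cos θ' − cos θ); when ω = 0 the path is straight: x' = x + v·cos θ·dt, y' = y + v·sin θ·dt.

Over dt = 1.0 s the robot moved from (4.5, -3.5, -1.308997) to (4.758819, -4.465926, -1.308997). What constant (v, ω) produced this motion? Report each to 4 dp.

v = 1.0000, ω = 0.0000

Δθ = -1.308997 − -1.308997 = 0.000000
ω = Δθ/dt = 0.000000/1.0 = 0.0000
ω = 0 → v = (Δx·cos θ + Δy·sin θ)/dt = 1.0000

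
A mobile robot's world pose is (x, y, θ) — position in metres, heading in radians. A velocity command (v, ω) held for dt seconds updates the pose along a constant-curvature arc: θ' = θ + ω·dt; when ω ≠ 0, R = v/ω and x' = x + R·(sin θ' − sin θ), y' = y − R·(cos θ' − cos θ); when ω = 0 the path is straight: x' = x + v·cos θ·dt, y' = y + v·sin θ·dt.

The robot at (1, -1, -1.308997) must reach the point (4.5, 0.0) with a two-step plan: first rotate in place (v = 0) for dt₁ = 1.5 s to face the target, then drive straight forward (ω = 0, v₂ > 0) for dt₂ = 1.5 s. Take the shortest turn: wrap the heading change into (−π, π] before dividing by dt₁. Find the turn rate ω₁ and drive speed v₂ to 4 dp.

ω₁ = 1.0582, v₂ = 2.4267

heading to target = atan2(0−-1, 4.5−1) = 0.2783
Δθ = wrap(0.2783 − -1.3090) = 1.5873; ω₁ = Δθ/dt₁ = 1.0582
distance = √((4.5−1)² + (0−-1)²) = 3.6401; v₂ = distance/dt₂ = 2.4267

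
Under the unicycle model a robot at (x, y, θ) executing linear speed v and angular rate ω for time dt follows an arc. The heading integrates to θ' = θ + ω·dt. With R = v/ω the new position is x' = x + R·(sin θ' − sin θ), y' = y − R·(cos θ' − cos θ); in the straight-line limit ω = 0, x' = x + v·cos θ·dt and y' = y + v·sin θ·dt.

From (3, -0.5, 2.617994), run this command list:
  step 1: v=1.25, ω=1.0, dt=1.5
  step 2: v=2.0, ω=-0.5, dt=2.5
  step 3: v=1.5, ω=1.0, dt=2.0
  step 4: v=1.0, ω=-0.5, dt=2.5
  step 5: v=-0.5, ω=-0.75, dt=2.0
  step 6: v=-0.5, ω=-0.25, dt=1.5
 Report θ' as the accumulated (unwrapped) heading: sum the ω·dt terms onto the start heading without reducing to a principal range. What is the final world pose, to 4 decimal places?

step 1: θ'=4.1180 (R=1.2500) → pose (1.3394, -0.8825, 4.1180)
step 2: θ'=2.8680 (R=-4.0000) → pose (-3.0554, -2.4937, 2.8680)
step 3: θ'=4.8680 (R=1.5000) → pose (-4.9425, -4.1704, 4.8680)
step 4: θ'=3.6180 (R=-2.0000) → pose (-6.0012, -6.2576, 3.6180)
step 5: θ'=2.1180 (R=0.6667) → pose (-5.1261, -6.5032, 2.1180)
step 6: θ'=1.7430 (R=2.0000) → pose (-4.8637, -7.2011, 1.7430)

(-4.8637, -7.2011, 1.7430)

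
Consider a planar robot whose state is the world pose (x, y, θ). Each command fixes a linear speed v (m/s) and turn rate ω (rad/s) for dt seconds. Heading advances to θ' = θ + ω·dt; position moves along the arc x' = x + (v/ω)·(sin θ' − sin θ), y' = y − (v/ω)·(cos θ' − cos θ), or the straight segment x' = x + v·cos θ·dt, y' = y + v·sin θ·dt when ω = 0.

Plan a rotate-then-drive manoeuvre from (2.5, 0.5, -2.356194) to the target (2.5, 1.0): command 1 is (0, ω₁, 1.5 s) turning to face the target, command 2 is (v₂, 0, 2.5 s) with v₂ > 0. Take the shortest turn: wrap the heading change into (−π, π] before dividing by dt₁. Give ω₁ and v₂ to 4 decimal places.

ω₁ = -1.5708, v₂ = 0.2000

heading to target = atan2(1−0.5, 2.5−2.5) = 1.5708
Δθ = wrap(1.5708 − -2.3562) = -2.3562; ω₁ = Δθ/dt₁ = -1.5708
distance = √((2.5−2.5)² + (1−0.5)²) = 0.5000; v₂ = distance/dt₂ = 0.2000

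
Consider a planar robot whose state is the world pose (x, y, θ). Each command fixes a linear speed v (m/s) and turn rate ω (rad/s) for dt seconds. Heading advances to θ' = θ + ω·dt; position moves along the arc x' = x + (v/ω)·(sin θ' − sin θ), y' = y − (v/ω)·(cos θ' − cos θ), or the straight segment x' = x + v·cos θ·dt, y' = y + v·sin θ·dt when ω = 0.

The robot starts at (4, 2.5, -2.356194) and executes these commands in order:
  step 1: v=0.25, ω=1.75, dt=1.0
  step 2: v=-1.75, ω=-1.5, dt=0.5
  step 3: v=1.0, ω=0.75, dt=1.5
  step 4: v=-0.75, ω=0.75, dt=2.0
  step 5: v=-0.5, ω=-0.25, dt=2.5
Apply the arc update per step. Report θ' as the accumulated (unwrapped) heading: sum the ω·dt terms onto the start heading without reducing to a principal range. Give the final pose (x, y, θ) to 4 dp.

(2.6488, 0.2972, 0.6438)

step 1: θ'=-0.6062 (R=0.1429) → pose (4.0196, 2.2816, -0.6062)
step 2: θ'=-1.3562 (R=1.1667) → pose (3.5444, 2.9919, -1.3562)
step 3: θ'=-0.2312 (R=1.3333) → pose (4.5416, 1.9780, -0.2312)
step 4: θ'=1.2688 (R=-1.0000) → pose (3.3578, 1.3020, 1.2688)
step 5: θ'=0.6438 (R=2.0000) → pose (2.6488, 0.2972, 0.6438)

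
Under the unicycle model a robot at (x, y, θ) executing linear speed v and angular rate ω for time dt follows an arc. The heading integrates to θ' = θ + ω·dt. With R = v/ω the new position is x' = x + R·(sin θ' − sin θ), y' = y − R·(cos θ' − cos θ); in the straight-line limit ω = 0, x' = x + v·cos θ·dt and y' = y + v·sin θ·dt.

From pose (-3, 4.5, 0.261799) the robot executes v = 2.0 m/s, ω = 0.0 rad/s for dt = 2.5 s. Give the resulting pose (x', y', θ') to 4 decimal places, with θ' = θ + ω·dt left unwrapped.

(1.8296, 5.7941, 0.2618)

θ' = 0.2618 + 0.0·2.5 = 0.2618
ω = 0 → straight: x' = -3 + 2.0·cos(0.2618)·2.5 = 1.8296
y' = 4.5 + 2.0·sin(0.2618)·2.5 = 5.7941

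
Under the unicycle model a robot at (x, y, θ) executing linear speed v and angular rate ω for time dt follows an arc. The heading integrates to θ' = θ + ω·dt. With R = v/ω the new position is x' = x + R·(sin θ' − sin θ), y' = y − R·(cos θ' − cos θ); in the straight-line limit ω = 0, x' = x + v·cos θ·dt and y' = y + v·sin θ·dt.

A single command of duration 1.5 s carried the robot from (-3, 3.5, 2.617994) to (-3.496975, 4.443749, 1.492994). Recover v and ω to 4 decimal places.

Δθ = 1.492994 − 2.617994 = -1.125000
ω = Δθ/dt = -1.125000/1.5 = -0.7500
R = −Δy/(cos θ' − cos θ) = -1.0000
v = R·ω = -1.0000·-0.7500 = 0.7500

v = 0.7500, ω = -0.7500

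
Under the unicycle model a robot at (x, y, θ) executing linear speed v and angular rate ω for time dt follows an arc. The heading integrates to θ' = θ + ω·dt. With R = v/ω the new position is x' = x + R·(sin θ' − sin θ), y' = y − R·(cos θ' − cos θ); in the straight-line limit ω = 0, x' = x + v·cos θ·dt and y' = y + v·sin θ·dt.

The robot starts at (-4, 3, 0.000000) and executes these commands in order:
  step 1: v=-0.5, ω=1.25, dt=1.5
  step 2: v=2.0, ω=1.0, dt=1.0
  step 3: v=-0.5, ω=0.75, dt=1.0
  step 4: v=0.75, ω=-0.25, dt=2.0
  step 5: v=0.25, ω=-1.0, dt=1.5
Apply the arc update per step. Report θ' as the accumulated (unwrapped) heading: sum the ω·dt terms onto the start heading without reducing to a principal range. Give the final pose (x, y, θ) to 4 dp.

step 1: θ'=1.8750 (R=-0.4000) → pose (-4.3816, 2.4802, 1.8750)
step 2: θ'=2.8750 (R=2.0000) → pose (-5.7629, 3.8105, 2.8750)
step 3: θ'=3.6250 (R=-0.6667) → pose (-5.2774, 3.8633, 3.6250)
step 4: θ'=3.1250 (R=-3.0000) → pose (-6.7216, 3.5200, 3.1250)
step 5: θ'=1.6250 (R=-0.2500) → pose (-6.9671, 3.7564, 1.6250)

(-6.9671, 3.7564, 1.6250)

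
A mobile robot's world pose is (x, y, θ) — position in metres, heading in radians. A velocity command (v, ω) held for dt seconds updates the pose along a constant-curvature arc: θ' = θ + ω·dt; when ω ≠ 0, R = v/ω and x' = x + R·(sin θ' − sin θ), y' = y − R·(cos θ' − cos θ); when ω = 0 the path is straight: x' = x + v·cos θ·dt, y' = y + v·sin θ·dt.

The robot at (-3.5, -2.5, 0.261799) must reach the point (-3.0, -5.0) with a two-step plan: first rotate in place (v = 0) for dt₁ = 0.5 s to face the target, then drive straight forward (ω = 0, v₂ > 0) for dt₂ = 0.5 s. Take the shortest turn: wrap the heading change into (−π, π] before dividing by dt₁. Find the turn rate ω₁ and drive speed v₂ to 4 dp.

ω₁ = -3.2704, v₂ = 5.0990

heading to target = atan2(-5−-2.5, -3−-3.5) = -1.3734
Δθ = wrap(-1.3734 − 0.2618) = -1.6352; ω₁ = Δθ/dt₁ = -3.2704
distance = √((-3−-3.5)² + (-5−-2.5)²) = 2.5495; v₂ = distance/dt₂ = 5.0990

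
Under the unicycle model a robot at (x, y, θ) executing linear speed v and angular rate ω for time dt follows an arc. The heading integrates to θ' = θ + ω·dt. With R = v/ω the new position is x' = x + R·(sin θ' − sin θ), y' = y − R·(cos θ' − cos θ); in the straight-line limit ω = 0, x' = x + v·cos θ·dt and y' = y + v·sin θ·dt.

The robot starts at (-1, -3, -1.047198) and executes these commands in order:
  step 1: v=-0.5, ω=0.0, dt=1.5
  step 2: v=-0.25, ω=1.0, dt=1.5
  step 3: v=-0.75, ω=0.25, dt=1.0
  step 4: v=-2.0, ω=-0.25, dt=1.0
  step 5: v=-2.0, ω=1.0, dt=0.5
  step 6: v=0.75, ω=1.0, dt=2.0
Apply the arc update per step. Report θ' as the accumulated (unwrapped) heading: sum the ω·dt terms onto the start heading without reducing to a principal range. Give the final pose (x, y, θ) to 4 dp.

step 1: θ'=-1.0472 (straight) → pose (-1.3750, -2.3505, -1.0472)
step 2: θ'=0.4528 (R=-0.2500) → pose (-1.7009, -2.2507, 0.4528)
step 3: θ'=0.7028 (R=-3.0000) → pose (-2.3275, -2.6592, 0.7028)
step 4: θ'=0.4528 (R=8.0000) → pose (-3.9985, -3.7488, 0.4528)
step 5: θ'=0.9528 (R=-2.0000) → pose (-4.7536, -4.3884, 0.9528)
step 6: θ'=2.9528 (R=0.7500) → pose (-5.2241, -3.2172, 2.9528)

(-5.2241, -3.2172, 2.9528)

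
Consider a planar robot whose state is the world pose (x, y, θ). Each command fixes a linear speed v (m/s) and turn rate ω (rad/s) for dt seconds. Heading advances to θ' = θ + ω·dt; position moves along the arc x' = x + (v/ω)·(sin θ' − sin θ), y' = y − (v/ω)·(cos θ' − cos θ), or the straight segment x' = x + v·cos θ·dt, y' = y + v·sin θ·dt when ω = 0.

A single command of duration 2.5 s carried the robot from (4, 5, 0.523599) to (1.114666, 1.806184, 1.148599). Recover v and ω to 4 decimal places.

Δθ = 1.148599 − 0.523599 = 0.625000
ω = Δθ/dt = 0.625000/2.5 = 0.2500
R = −Δy/(cos θ' − cos θ) = -7.0000
v = R·ω = -7.0000·0.2500 = -1.7500

v = -1.7500, ω = 0.2500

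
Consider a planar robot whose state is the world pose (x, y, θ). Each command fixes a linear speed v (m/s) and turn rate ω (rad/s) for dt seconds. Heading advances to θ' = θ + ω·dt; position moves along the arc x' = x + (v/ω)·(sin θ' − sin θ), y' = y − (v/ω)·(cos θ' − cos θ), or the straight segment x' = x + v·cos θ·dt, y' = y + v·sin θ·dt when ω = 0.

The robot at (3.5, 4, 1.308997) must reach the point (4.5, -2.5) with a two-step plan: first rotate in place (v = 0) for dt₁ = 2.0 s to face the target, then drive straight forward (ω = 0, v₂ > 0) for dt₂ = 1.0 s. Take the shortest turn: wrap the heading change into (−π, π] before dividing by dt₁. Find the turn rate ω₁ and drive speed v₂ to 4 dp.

heading to target = atan2(-2.5−4, 4.5−3.5) = -1.4181
Δθ = wrap(-1.4181 − 1.3090) = -2.7271; ω₁ = Δθ/dt₁ = -1.3636
distance = √((4.5−3.5)² + (-2.5−4)²) = 6.5765; v₂ = distance/dt₂ = 6.5765

ω₁ = -1.3636, v₂ = 6.5765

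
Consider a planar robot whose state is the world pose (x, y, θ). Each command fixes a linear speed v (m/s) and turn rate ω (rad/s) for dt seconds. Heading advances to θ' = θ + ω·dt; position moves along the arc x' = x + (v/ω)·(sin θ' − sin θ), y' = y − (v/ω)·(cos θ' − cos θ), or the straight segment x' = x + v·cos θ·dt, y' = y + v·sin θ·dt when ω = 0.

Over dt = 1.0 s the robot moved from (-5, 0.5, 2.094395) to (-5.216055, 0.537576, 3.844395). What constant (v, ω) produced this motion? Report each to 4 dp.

v = 0.2500, ω = 1.7500

Δθ = 3.844395 − 2.094395 = 1.750000
ω = Δθ/dt = 1.750000/1.0 = 1.7500
R = Δx/(sin θ' − sin θ) = 0.1429
v = R·ω = 0.1429·1.7500 = 0.2500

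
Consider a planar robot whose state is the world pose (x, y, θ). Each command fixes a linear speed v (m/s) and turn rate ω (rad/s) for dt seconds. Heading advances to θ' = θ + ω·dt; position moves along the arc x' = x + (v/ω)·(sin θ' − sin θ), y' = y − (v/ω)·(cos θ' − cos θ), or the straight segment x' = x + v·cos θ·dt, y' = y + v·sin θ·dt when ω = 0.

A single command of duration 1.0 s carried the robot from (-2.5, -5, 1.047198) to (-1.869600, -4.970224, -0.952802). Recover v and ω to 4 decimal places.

v = 0.7500, ω = -2.0000

Δθ = -0.952802 − 1.047198 = -2.000000
ω = Δθ/dt = -2.000000/1.0 = -2.0000
R = Δx/(sin θ' − sin θ) = -0.3750
v = R·ω = -0.3750·-2.0000 = 0.7500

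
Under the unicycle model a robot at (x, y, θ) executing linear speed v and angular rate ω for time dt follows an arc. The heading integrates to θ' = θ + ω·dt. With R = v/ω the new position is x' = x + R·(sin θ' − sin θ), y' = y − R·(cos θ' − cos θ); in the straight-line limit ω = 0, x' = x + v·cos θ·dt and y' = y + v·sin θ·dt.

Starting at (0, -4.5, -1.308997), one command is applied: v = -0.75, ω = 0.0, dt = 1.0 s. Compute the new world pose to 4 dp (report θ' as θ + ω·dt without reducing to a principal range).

(-0.1941, -3.7756, -1.3090)

θ' = -1.3090 + 0.0·1.0 = -1.3090
ω = 0 → straight: x' = 0 + -0.75·cos(-1.3090)·1.0 = -0.1941
y' = -4.5 + -0.75·sin(-1.3090)·1.0 = -3.7756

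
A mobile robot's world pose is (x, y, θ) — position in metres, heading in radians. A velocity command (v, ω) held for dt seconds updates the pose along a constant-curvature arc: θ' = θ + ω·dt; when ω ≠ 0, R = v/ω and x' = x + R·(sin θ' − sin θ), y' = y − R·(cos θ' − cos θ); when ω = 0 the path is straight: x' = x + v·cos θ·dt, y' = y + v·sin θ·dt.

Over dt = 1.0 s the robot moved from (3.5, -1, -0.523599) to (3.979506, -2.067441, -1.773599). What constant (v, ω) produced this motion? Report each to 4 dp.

v = 1.2500, ω = -1.2500

Δθ = -1.773599 − -0.523599 = -1.250000
ω = Δθ/dt = -1.250000/1.0 = -1.2500
R = −Δy/(cos θ' − cos θ) = -1.0000
v = R·ω = -1.0000·-1.2500 = 1.2500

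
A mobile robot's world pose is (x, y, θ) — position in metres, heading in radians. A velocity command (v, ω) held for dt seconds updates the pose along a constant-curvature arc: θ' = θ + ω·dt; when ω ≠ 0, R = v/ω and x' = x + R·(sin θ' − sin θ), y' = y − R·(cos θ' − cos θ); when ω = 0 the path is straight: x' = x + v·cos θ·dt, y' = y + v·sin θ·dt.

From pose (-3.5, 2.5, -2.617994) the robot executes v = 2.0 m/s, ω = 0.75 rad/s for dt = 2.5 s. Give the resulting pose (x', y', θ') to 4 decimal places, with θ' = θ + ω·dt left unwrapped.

(-3.9707, -1.7733, -0.7430)

θ' = -2.6180 + 0.75·2.5 = -0.7430
R = v/ω = 2.0/0.75 = 2.6667
x' = -3.5 + 2.6667·(sin -0.7430 − sin -2.6180) = -3.9707
y' = 2.5 − 2.6667·(cos -0.7430 − cos -2.6180) = -1.7733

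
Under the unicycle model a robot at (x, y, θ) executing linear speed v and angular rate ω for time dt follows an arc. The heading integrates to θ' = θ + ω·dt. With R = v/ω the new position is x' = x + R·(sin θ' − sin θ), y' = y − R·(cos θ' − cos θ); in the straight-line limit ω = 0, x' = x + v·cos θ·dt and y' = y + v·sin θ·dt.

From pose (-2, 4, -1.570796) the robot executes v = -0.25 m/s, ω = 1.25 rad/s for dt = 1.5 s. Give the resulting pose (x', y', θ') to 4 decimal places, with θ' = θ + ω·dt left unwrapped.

(-2.2599, 4.1908, 0.3042)

θ' = -1.5708 + 1.25·1.5 = 0.3042
R = v/ω = -0.25/1.25 = -0.2000
x' = -2 + -0.2000·(sin 0.3042 − sin -1.5708) = -2.2599
y' = 4 − -0.2000·(cos 0.3042 − cos -1.5708) = 4.1908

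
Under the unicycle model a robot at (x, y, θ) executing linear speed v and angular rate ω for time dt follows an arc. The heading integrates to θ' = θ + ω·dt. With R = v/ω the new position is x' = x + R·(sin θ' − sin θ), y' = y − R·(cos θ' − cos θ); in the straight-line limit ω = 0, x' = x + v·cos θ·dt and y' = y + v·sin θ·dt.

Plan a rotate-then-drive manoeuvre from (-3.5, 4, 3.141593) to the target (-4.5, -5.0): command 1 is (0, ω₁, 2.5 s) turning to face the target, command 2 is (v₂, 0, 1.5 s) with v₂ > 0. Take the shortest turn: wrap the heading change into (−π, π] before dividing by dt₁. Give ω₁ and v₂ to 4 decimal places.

ω₁ = 0.5841, v₂ = 6.0369

heading to target = atan2(-5−4, -4.5−-3.5) = -1.6815
Δθ = wrap(-1.6815 − 3.1416) = 1.4601; ω₁ = Δθ/dt₁ = 0.5841
distance = √((-4.5−-3.5)² + (-5−4)²) = 9.0554; v₂ = distance/dt₂ = 6.0369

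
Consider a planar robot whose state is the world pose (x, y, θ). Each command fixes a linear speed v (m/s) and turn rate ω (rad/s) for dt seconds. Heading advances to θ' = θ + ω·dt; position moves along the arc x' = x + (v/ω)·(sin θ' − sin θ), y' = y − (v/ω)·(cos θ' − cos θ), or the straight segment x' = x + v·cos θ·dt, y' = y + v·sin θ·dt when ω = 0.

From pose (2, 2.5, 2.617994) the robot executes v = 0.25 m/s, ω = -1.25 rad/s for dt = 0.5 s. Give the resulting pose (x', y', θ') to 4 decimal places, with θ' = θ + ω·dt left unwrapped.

θ' = 2.6180 + -1.25·0.5 = 1.9930
R = v/ω = 0.25/-1.25 = -0.2000
x' = 2 + -0.2000·(sin 1.9930 − sin 2.6180) = 1.9176
y' = 2.5 − -0.2000·(cos 1.9930 − cos 2.6180) = 2.5913

(1.9176, 2.5913, 1.9930)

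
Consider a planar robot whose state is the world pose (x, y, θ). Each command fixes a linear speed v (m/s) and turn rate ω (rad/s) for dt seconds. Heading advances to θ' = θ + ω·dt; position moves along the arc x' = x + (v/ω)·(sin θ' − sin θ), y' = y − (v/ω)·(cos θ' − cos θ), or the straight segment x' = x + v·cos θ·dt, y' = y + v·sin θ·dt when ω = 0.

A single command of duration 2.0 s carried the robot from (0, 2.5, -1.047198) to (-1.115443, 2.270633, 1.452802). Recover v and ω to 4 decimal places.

Δθ = 1.452802 − -1.047198 = 2.500000
ω = Δθ/dt = 2.500000/2.0 = 1.2500
R = Δx/(sin θ' − sin θ) = -0.6000
v = R·ω = -0.6000·1.2500 = -0.7500

v = -0.7500, ω = 1.2500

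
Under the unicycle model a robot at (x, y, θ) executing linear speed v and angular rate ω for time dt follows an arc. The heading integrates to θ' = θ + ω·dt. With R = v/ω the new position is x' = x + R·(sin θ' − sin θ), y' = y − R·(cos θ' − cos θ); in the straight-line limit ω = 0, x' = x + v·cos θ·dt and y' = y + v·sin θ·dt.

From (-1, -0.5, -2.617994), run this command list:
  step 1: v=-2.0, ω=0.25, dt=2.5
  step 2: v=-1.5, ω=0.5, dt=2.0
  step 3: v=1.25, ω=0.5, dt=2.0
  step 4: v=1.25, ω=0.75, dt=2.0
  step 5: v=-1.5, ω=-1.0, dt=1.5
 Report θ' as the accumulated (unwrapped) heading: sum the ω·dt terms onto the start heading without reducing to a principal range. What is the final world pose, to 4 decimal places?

(4.3508, 5.0395, 0.0070)

step 1: θ'=-1.9930 (R=-8.0000) → pose (2.2975, 3.1501, -1.9930)
step 2: θ'=-0.9930 (R=-3.0000) → pose (2.0739, 6.0179, -0.9930)
step 3: θ'=0.0070 (R=2.5000) → pose (4.1856, 4.8834, 0.0070)
step 4: θ'=1.5070 (R=1.6667) → pose (5.8372, 6.4438, 1.5070)
step 5: θ'=0.0070 (R=1.5000) → pose (4.3508, 5.0395, 0.0070)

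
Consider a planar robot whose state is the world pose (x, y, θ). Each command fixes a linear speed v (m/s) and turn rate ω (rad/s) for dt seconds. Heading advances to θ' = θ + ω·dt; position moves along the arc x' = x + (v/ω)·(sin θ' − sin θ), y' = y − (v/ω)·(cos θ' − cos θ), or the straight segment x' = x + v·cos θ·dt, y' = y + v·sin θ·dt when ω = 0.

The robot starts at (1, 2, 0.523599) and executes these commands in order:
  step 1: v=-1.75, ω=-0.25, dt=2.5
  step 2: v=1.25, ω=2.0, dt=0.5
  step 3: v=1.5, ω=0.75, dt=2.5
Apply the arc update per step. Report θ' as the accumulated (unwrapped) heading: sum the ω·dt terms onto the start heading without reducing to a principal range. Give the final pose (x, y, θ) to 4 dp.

(-3.5017, 4.4422, 2.7736)

step 1: θ'=-0.1014 (R=7.0000) → pose (-3.2086, 1.0981, -0.1014)
step 2: θ'=0.8986 (R=0.6250) → pose (-2.6563, 1.3307, 0.8986)
step 3: θ'=2.7736 (R=2.0000) → pose (-3.5017, 4.4422, 2.7736)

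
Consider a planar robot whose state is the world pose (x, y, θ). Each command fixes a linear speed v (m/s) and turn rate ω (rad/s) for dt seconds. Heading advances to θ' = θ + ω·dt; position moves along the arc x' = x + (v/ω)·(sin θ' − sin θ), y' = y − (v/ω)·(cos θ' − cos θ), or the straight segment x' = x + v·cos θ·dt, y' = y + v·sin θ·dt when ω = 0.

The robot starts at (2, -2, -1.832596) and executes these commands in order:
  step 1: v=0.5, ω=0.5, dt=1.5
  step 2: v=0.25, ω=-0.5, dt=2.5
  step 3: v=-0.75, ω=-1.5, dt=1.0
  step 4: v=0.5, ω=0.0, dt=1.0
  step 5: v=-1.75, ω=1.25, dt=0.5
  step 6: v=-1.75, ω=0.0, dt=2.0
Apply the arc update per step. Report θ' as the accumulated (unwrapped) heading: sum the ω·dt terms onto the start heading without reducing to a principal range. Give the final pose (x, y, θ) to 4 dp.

step 1: θ'=-1.0826 (R=1.0000) → pose (2.0827, -2.7279, -1.0826)
step 2: θ'=-2.3326 (R=-0.5000) → pose (2.0030, -3.3075, -2.3326)
step 3: θ'=-3.8326 (R=0.5000) → pose (2.6834, -3.2673, -3.8326)
step 4: θ'=-3.8326 (straight) → pose (2.2981, -2.9486, -3.8326)
step 5: θ'=-3.2076 (R=-1.4000) → pose (3.0980, -3.2667, -3.2076)
step 6: θ'=-3.2076 (straight) → pose (6.5904, -3.4976, -3.2076)

(6.5904, -3.4976, -3.2076)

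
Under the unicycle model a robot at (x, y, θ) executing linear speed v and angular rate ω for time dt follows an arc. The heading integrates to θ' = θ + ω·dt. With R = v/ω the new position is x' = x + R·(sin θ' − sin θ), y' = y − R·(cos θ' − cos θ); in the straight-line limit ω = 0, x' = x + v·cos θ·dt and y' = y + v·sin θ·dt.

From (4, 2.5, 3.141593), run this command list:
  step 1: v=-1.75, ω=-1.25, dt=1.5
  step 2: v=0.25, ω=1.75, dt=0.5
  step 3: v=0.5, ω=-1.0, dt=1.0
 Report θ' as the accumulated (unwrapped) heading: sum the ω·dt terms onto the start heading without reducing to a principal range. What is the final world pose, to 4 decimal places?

step 1: θ'=1.2666 (R=1.4000) → pose (5.3357, 0.6807, 1.2666)
step 2: θ'=2.1416 (R=0.1429) → pose (5.3196, 0.8006, 2.1416)
step 3: θ'=1.1416 (R=-0.5000) → pose (5.2857, 1.2789, 1.1416)

(5.2857, 1.2789, 1.1416)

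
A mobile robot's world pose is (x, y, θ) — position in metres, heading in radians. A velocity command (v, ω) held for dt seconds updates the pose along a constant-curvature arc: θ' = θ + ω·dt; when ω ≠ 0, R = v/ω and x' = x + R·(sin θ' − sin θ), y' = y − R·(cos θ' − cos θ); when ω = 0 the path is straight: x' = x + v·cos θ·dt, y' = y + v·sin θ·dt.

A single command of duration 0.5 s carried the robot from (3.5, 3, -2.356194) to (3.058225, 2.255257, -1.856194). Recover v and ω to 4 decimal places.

Δθ = -1.856194 − -2.356194 = 0.500000
ω = Δθ/dt = 0.500000/0.5 = 1.0000
R = −Δy/(cos θ' − cos θ) = 1.7500
v = R·ω = 1.7500·1.0000 = 1.7500

v = 1.7500, ω = 1.0000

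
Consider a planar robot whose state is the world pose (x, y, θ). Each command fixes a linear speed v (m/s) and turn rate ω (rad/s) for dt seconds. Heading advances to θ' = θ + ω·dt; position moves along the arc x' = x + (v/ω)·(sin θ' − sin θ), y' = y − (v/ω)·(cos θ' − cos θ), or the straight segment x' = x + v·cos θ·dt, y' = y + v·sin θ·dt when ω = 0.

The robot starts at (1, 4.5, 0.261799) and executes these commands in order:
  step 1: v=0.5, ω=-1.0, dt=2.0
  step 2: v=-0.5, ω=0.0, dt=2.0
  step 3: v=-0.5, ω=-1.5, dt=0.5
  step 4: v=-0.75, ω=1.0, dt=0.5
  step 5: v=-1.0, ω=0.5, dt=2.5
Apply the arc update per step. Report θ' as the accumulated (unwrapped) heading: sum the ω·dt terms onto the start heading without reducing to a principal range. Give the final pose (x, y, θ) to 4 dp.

step 1: θ'=-1.7382 (R=-0.5000) → pose (1.6224, 3.9337, -1.7382)
step 2: θ'=-1.7382 (straight) → pose (1.7890, 4.9197, -1.7382)
step 3: θ'=-2.4882 (R=0.3333) → pose (1.9151, 5.1289, -2.4882)
step 4: θ'=-1.9882 (R=-0.7500) → pose (2.1448, 5.4204, -1.9882)
step 5: θ'=-0.7382 (R=-2.0000) → pose (1.6624, 7.7105, -0.7382)

(1.6624, 7.7105, -0.7382)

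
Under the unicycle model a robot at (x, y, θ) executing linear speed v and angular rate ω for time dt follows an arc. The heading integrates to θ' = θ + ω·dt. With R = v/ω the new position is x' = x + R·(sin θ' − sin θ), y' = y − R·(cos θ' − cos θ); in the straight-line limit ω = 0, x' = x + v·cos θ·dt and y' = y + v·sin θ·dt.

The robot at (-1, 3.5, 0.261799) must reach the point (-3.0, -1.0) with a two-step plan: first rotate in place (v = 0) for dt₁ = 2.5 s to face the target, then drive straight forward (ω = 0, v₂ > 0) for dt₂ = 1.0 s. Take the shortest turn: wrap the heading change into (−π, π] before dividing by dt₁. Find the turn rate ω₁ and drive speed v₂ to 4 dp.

ω₁ = -0.9003, v₂ = 4.9244

heading to target = atan2(-1−3.5, -3−-1) = -1.9890
Δθ = wrap(-1.9890 − 0.2618) = -2.2508; ω₁ = Δθ/dt₁ = -0.9003
distance = √((-3−-1)² + (-1−3.5)²) = 4.9244; v₂ = distance/dt₂ = 4.9244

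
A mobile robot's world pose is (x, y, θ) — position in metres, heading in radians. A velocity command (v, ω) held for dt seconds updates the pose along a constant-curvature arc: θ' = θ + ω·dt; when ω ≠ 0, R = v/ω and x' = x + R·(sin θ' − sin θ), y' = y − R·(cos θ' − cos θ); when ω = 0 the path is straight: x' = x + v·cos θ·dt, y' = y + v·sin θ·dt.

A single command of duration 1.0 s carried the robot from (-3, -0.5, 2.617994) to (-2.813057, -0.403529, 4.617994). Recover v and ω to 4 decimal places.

v = -0.2500, ω = 2.0000

Δθ = 4.617994 − 2.617994 = 2.000000
ω = Δθ/dt = 2.000000/1.0 = 2.0000
R = Δx/(sin θ' − sin θ) = -0.1250
v = R·ω = -0.1250·2.0000 = -0.2500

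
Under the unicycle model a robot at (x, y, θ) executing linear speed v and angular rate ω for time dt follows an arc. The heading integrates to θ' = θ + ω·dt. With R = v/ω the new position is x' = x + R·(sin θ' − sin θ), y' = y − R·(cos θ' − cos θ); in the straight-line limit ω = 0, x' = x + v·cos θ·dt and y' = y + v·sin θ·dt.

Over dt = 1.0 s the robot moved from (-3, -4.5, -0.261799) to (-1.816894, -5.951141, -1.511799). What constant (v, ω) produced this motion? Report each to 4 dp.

v = 2.0000, ω = -1.2500

Δθ = -1.511799 − -0.261799 = -1.250000
ω = Δθ/dt = -1.250000/1.0 = -1.2500
R = −Δy/(cos θ' − cos θ) = -1.6000
v = R·ω = -1.6000·-1.2500 = 2.0000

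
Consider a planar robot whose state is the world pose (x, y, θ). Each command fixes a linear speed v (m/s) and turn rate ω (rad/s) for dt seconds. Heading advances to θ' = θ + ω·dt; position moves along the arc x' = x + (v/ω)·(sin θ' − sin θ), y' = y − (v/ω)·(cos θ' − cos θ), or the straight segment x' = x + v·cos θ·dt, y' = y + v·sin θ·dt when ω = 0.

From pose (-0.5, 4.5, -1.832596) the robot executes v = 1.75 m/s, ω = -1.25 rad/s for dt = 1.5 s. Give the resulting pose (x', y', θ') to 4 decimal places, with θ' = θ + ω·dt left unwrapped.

θ' = -1.8326 + -1.25·1.5 = -3.7076
R = v/ω = 1.75/-1.25 = -1.4000
x' = -0.5 + -1.4000·(sin -3.7076 − sin -1.8326) = -2.6031
y' = 4.5 − -1.4000·(cos -3.7076 − cos -1.8326) = 3.6807

(-2.6031, 3.6807, -3.7076)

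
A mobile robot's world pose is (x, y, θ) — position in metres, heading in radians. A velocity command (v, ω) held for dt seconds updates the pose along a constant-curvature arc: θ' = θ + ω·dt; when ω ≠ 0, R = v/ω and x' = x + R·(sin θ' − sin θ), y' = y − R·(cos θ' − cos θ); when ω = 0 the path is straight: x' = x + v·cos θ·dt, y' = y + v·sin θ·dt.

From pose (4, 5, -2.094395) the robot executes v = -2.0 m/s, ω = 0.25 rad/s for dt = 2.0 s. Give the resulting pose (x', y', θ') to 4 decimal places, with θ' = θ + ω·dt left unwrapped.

(5.0696, 8.8112, -1.5944)

θ' = -2.0944 + 0.25·2.0 = -1.5944
R = v/ω = -2.0/0.25 = -8.0000
x' = 4 + -8.0000·(sin -1.5944 − sin -2.0944) = 5.0696
y' = 5 − -8.0000·(cos -1.5944 − cos -2.0944) = 8.8112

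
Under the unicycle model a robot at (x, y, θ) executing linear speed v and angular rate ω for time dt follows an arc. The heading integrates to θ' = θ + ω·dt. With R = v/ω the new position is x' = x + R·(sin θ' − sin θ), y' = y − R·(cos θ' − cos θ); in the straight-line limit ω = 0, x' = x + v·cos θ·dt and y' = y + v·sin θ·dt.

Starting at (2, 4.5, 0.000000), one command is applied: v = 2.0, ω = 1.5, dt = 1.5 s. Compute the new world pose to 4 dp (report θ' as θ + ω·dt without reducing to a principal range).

(3.0374, 6.6709, 2.2500)

θ' = 0.0000 + 1.5·1.5 = 2.2500
R = v/ω = 2.0/1.5 = 1.3333
x' = 2 + 1.3333·(sin 2.2500 − sin 0.0000) = 3.0374
y' = 4.5 − 1.3333·(cos 2.2500 − cos 0.0000) = 6.6709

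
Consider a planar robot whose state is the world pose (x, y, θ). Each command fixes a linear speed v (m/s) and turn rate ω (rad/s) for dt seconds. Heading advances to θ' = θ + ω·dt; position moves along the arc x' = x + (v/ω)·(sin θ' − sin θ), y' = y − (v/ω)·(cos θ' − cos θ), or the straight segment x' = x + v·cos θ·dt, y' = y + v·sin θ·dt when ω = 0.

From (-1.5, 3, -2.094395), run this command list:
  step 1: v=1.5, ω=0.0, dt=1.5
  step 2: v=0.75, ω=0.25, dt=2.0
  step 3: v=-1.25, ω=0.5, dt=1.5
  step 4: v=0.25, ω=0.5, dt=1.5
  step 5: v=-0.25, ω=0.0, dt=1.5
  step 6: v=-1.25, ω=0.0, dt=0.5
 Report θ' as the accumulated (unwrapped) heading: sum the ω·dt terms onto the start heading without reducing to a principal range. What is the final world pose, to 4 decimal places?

(-4.3254, 1.2703, -0.0944)

step 1: θ'=-2.0944 (straight) → pose (-2.6250, 1.0514, -2.0944)
step 2: θ'=-1.5944 (R=3.0000) → pose (-3.0261, -0.3778, -1.5944)
step 3: θ'=-0.8444 (R=-2.5000) → pose (-3.6565, 1.3417, -0.8444)
step 4: θ'=-0.0944 (R=0.5000) → pose (-3.3298, 1.1760, -0.0944)
step 5: θ'=-0.0944 (straight) → pose (-3.7031, 1.2113, -0.0944)
step 6: θ'=-0.0944 (straight) → pose (-4.3254, 1.2703, -0.0944)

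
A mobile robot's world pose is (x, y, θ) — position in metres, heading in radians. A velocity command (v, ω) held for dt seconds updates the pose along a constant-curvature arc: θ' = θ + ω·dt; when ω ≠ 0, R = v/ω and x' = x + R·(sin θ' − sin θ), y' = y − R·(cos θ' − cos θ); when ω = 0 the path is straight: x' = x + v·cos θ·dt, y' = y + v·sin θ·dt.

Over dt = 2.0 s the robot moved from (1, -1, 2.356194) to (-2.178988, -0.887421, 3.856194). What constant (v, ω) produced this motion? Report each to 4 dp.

v = 1.7500, ω = 0.7500

Δθ = 3.856194 − 2.356194 = 1.500000
ω = Δθ/dt = 1.500000/2.0 = 0.7500
R = Δx/(sin θ' − sin θ) = 2.3333
v = R·ω = 2.3333·0.7500 = 1.7500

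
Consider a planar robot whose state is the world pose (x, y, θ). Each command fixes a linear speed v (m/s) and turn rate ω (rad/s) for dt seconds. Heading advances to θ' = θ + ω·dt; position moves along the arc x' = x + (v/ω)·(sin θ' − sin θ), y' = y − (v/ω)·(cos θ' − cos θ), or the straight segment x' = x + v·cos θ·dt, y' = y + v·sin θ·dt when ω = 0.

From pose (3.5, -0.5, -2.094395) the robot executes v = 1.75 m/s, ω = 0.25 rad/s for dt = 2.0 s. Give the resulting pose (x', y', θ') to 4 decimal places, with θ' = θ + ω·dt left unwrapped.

θ' = -2.0944 + 0.25·2.0 = -1.5944
R = v/ω = 1.75/0.25 = 7.0000
x' = 3.5 + 7.0000·(sin -1.5944 − sin -2.0944) = 2.5641
y' = -0.5 − 7.0000·(cos -1.5944 − cos -2.0944) = -3.8348

(2.5641, -3.8348, -1.5944)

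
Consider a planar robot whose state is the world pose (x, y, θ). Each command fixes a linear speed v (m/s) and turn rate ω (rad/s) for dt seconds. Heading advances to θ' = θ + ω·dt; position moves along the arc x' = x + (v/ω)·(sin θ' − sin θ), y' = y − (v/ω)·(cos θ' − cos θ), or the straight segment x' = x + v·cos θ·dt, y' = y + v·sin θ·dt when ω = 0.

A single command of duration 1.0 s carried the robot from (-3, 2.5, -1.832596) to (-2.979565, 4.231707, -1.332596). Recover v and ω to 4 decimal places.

v = -1.7500, ω = 0.5000

Δθ = -1.332596 − -1.832596 = 0.500000
ω = Δθ/dt = 0.500000/1.0 = 0.5000
R = −Δy/(cos θ' − cos θ) = -3.5000
v = R·ω = -3.5000·0.5000 = -1.7500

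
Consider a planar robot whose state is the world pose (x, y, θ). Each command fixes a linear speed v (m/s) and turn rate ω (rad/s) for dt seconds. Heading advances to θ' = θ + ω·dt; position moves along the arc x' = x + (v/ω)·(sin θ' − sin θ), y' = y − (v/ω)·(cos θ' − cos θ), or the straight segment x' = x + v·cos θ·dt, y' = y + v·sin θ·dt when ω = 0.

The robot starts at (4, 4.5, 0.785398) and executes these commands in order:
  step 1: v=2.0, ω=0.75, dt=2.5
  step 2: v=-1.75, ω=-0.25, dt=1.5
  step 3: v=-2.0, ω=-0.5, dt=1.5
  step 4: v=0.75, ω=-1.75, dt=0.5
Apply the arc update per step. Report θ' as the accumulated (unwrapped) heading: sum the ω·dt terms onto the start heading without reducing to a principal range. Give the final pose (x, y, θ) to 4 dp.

(6.5377, 4.6920, 0.6604)

step 1: θ'=2.6604 (R=2.6667) → pose (3.3486, 8.7495, 2.6604)
step 2: θ'=2.2854 (R=7.0000) → pose (5.3962, 7.1316, 2.2854)
step 3: θ'=1.5354 (R=4.0000) → pose (6.3723, 4.3688, 1.5354)
step 4: θ'=0.6604 (R=-0.4286) → pose (6.5377, 4.6920, 0.6604)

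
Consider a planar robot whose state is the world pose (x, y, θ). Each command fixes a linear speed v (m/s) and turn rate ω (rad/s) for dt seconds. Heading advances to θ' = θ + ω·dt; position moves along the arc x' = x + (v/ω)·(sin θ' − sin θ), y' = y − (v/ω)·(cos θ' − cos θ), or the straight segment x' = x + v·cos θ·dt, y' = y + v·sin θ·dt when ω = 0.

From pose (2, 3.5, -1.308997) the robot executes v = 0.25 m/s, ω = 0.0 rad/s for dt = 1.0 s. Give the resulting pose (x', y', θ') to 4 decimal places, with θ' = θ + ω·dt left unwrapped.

(2.0647, 3.2585, -1.3090)

θ' = -1.3090 + 0.0·1.0 = -1.3090
ω = 0 → straight: x' = 2 + 0.25·cos(-1.3090)·1.0 = 2.0647
y' = 3.5 + 0.25·sin(-1.3090)·1.0 = 3.2585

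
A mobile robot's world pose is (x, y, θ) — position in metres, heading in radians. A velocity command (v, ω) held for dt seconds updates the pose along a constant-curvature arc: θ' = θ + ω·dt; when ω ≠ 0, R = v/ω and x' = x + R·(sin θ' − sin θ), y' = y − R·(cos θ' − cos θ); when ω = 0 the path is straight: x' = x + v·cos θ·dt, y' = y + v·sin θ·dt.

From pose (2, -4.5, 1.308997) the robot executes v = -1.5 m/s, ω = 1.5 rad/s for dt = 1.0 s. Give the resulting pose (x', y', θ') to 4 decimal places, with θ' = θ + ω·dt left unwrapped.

(2.6394, -5.7040, 2.8090)

θ' = 1.3090 + 1.5·1.0 = 2.8090
R = v/ω = -1.5/1.5 = -1.0000
x' = 2 + -1.0000·(sin 2.8090 − sin 1.3090) = 2.6394
y' = -4.5 − -1.0000·(cos 2.8090 − cos 1.3090) = -5.7040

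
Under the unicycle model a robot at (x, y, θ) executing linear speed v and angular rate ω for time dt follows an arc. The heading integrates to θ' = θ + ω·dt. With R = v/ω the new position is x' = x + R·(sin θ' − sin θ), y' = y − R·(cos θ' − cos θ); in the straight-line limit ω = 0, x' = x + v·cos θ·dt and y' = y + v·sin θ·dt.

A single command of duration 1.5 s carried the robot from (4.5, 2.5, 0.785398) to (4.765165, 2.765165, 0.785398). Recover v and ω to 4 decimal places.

Δθ = 0.785398 − 0.785398 = 0.000000
ω = Δθ/dt = 0.000000/1.5 = 0.0000
ω = 0 → v = (Δx·cos θ + Δy·sin θ)/dt = 0.2500

v = 0.2500, ω = 0.0000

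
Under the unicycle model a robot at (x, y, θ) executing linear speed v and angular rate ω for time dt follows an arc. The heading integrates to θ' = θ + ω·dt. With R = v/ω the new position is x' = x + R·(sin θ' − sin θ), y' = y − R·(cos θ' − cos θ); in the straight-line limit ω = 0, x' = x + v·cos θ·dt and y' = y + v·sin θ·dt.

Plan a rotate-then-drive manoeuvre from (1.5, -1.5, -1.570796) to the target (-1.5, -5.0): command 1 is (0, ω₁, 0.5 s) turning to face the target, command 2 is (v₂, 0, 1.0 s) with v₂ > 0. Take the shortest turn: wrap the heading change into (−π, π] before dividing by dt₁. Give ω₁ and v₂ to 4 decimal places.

ω₁ = -1.4173, v₂ = 4.6098

heading to target = atan2(-5−-1.5, -1.5−1.5) = -2.2794
Δθ = wrap(-2.2794 − -1.5708) = -0.7086; ω₁ = Δθ/dt₁ = -1.4173
distance = √((-1.5−1.5)² + (-5−-1.5)²) = 4.6098; v₂ = distance/dt₂ = 4.6098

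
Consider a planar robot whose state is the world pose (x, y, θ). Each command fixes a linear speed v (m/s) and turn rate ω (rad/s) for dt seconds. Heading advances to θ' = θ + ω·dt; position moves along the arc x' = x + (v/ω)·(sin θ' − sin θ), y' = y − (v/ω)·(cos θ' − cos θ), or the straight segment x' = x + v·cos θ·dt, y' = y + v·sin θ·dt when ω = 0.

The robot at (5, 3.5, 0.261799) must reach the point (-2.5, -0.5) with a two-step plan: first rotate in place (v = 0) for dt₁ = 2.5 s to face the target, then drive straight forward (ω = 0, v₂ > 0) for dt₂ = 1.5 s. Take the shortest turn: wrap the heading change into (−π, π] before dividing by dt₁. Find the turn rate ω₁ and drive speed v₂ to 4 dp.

ω₁ = -1.1654, v₂ = 5.6667

heading to target = atan2(-0.5−3.5, -2.5−5) = -2.6516
Δθ = wrap(-2.6516 − 0.2618) = -2.9134; ω₁ = Δθ/dt₁ = -1.1654
distance = √((-2.5−5)² + (-0.5−3.5)²) = 8.5000; v₂ = distance/dt₂ = 5.6667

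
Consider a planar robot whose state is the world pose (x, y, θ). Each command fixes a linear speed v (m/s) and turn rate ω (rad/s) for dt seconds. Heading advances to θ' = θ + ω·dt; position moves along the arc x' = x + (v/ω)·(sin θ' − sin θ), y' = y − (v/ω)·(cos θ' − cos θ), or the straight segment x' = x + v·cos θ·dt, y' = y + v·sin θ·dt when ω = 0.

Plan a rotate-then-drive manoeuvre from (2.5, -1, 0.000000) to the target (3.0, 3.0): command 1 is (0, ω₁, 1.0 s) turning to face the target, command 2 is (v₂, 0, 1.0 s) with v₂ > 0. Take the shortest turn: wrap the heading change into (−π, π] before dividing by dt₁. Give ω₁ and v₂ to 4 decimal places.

ω₁ = 1.4464, v₂ = 4.0311

heading to target = atan2(3−-1, 3−2.5) = 1.4464
Δθ = wrap(1.4464 − 0.0000) = 1.4464; ω₁ = Δθ/dt₁ = 1.4464
distance = √((3−2.5)² + (3−-1)²) = 4.0311; v₂ = distance/dt₂ = 4.0311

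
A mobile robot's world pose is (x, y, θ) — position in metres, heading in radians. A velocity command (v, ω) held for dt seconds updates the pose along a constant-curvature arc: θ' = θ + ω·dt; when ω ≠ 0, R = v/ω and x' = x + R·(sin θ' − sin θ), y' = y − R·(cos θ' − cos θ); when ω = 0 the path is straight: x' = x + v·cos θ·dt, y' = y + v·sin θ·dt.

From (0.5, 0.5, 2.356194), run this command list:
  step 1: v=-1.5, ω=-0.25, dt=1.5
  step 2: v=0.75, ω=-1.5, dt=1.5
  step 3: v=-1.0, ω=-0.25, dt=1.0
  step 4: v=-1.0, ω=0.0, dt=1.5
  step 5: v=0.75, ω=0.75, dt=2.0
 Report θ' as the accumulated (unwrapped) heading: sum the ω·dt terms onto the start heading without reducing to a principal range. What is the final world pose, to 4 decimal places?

(1.4537, 0.7716, 0.9812)

step 1: θ'=1.9812 (R=6.0000) → pose (1.7591, -1.3488, 1.9812)
step 2: θ'=-0.2688 (R=-0.5000) → pose (2.3504, -0.6673, -0.2688)
step 3: θ'=-0.5188 (R=4.0000) → pose (1.4293, -0.2846, -0.5188)
step 4: θ'=-0.5188 (straight) → pose (0.1267, 0.4592, -0.5188)
step 5: θ'=0.9812 (R=1.0000) → pose (1.4537, 0.7716, 0.9812)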